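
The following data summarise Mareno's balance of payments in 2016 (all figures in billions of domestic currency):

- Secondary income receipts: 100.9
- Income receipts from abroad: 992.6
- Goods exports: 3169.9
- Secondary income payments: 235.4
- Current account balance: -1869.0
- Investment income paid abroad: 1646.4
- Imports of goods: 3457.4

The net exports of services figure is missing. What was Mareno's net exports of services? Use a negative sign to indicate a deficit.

Current account = goods balance + services balance + net primary income + net secondary income
Sum of the known components = -1075.8
Net exports of services = CA - (known components) = -1869.0 - (-1075.8) = -793.2

-793.2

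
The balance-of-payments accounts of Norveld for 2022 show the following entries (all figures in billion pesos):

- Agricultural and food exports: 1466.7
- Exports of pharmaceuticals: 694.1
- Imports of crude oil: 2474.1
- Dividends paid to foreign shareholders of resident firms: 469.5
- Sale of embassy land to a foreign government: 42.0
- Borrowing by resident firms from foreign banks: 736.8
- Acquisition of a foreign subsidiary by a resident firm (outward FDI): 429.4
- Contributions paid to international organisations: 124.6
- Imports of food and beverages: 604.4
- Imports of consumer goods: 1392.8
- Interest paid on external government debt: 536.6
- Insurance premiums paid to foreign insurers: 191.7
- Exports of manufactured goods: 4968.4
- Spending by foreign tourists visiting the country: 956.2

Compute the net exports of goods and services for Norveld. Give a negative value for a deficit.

3422.4

Goods: -1392.8 + 694.1 - 604.4 + 4968.4 - 2474.1 + 1466.7 = 2657.9
Services: 956.2 - 191.7 = 764.5
Trade balance = 2657.9 + 764.5 = 3422.4
(Excluded from the trade balance — primary income: dividends paid to foreign shareholders of resident firms 469.5, interest paid on external government debt 536.6; capital account: sale of embassy land to a foreign government 42.0; financial account: borrowing by resident firms from foreign banks 736.8, acquisition of a foreign subsidiary by a resident firm (outward FDI) 429.4; secondary income: contributions paid to international organisations 124.6.)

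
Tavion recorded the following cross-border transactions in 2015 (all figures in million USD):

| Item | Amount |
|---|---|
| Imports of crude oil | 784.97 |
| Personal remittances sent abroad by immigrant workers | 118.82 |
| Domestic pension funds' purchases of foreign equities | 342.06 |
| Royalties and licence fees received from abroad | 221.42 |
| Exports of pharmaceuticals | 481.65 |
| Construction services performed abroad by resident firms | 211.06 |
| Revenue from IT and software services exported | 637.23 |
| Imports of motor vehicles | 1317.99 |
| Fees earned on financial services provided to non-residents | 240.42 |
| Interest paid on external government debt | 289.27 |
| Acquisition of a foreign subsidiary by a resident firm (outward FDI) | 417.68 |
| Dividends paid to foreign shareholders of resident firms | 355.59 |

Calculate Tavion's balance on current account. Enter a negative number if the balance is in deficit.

Goods: -784.97 - 1317.99 + 481.65 = -1621.31
Services: 637.23 + 211.06 + 240.42 + 221.42 = 1310.13
Primary income: -355.59 - 289.27 = -644.86
Secondary income: -118.82
Current account = (-1621.31) + 1310.13 + (-644.86) + (-118.82) = -1074.86
(Excluded from the current account — financial account: domestic pension funds' purchases of foreign equities 342.06, acquisition of a foreign subsidiary by a resident firm (outward FDI) 417.68.)

-1074.86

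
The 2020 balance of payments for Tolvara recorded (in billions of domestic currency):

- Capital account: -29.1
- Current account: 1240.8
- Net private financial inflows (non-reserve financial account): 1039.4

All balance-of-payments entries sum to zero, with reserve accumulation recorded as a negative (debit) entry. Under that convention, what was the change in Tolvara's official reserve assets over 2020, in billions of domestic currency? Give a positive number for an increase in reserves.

2251.1

Official reserve transactions balance = -(1240.8 + (-29.1) + 1039.4) = -2251.1
An accumulation of reserves is recorded as a debit (negative entry), so the change in the stock of reserves is the negative of that balance.
Change in official reserves = -(-2251.1) = 2251.1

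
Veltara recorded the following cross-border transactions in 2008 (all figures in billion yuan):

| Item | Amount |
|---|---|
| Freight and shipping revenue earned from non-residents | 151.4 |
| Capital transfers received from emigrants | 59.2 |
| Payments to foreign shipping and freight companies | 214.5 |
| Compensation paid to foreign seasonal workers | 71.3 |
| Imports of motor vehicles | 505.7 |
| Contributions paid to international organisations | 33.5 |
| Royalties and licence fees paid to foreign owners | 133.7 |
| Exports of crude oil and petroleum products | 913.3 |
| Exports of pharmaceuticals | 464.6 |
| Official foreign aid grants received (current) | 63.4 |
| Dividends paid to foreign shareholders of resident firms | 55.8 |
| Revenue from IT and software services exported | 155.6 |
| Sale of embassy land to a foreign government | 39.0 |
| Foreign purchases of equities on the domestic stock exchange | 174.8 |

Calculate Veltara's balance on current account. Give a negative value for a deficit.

733.8

Goods: -505.7 + 464.6 + 913.3 = 872.2
Services: 151.4 + 155.6 - 214.5 - 133.7 = -41.2
Primary income: -71.3 - 55.8 = -127.1
Secondary income: -33.5 + 63.4 = 29.9
Current account = 872.2 + (-41.2) + (-127.1) + 29.9 = 733.8
(Excluded from the current account — capital account: capital transfers received from emigrants 59.2, sale of embassy land to a foreign government 39.0; financial account: foreign purchases of equities on the domestic stock exchange 174.8.)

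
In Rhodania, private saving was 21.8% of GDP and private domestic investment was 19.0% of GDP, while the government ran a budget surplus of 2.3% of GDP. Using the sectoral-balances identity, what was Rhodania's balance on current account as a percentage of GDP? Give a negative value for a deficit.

5.1

By the sectoral-balances identity, CA = (S_private - I) + (T - G).
Private balance = 21.8 - 19.0 = 2.8
Government balance (T - G) = 2.3
CA = 2.8 + 2.3 = 5.1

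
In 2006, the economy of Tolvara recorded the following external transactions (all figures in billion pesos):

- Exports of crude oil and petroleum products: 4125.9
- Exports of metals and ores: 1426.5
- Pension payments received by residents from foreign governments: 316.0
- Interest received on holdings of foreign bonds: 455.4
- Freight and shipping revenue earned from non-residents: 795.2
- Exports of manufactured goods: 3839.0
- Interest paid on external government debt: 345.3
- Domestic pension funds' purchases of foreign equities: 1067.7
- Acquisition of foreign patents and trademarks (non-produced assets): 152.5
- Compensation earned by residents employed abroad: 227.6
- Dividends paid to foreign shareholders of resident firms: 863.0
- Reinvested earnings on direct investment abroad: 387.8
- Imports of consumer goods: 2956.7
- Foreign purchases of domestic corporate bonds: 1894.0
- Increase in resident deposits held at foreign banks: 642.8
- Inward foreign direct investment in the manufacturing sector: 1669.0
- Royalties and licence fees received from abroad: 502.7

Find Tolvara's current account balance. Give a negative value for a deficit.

Goods: 4125.9 + 1426.5 + 3839.0 - 2956.7 = 6434.7
Services: 795.2 + 502.7 = 1297.9
Primary income: -345.3 + 387.8 + 227.6 - 863.0 + 455.4 = -137.5
Secondary income: 316.0
Current account = 6434.7 + 1297.9 + (-137.5) + 316.0 = 7911.1
(Excluded from the current account — financial account: domestic pension funds' purchases of foreign equities 1067.7, foreign purchases of domestic corporate bonds 1894.0, increase in resident deposits held at foreign banks 642.8, inward foreign direct investment in the manufacturing sector 1669.0; capital account: acquisition of foreign patents and trademarks (non-produced assets) 152.5.)

7911.1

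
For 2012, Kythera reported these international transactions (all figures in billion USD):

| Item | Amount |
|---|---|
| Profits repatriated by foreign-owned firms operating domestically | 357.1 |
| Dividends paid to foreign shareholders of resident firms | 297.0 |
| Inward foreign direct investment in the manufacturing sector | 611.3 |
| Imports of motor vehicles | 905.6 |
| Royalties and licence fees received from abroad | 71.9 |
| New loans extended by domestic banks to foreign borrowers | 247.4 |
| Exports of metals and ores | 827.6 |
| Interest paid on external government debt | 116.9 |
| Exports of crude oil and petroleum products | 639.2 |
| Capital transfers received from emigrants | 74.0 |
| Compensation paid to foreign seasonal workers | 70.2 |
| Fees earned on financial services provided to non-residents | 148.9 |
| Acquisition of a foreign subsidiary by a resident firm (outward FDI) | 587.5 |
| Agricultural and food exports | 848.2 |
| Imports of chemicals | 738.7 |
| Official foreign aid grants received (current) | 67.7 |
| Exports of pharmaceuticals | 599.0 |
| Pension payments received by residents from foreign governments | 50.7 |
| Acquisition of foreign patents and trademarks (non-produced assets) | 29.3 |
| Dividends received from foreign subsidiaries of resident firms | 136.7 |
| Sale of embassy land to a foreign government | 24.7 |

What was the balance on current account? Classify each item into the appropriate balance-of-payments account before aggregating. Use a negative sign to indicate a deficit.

Goods: 599.0 + 827.6 + 639.2 + 848.2 - 905.6 - 738.7 = 1269.7
Services: 71.9 + 148.9 = 220.8
Primary income: -357.1 - 116.9 - 70.2 - 297.0 + 136.7 = -704.5
Secondary income: 67.7 + 50.7 = 118.4
Current account = 1269.7 + 220.8 + (-704.5) + 118.4 = 904.4
(Excluded from the current account — financial account: inward foreign direct investment in the manufacturing sector 611.3, new loans extended by domestic banks to foreign borrowers 247.4, acquisition of a foreign subsidiary by a resident firm (outward FDI) 587.5; capital account: capital transfers received from emigrants 74.0, acquisition of foreign patents and trademarks (non-produced assets) 29.3, sale of embassy land to a foreign government 24.7.)

904.4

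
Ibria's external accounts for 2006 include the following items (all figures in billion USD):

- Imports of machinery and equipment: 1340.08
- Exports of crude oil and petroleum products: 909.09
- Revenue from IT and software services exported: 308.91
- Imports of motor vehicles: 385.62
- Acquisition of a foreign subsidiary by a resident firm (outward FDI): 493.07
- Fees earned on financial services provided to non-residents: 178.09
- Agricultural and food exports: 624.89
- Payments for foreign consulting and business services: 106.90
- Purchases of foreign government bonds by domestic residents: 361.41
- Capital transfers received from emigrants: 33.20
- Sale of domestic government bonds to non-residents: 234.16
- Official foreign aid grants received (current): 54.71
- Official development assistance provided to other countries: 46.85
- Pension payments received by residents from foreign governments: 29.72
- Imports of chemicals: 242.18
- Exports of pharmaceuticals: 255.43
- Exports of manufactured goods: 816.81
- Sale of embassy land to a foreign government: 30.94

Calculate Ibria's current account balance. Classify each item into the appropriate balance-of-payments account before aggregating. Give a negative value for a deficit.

Goods: 909.09 + 255.43 - 1340.08 - 242.18 + 624.89 + 816.81 - 385.62 = 638.34
Services: -106.90 + 308.91 + 178.09 = 380.10
Secondary income: -46.85 + 29.72 + 54.71 = 37.58
Current account = 638.34 + 380.10 + 37.58 = 1056.02
(Excluded from the current account — financial account: acquisition of a foreign subsidiary by a resident firm (outward FDI) 493.07, purchases of foreign government bonds by domestic residents 361.41, sale of domestic government bonds to non-residents 234.16; capital account: capital transfers received from emigrants 33.20, sale of embassy land to a foreign government 30.94.)

1056.02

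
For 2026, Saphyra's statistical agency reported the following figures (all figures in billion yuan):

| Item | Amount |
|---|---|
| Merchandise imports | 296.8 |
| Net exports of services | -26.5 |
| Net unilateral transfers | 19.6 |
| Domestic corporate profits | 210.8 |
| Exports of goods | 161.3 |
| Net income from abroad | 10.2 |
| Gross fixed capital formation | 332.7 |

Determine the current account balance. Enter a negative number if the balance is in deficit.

Goods balance = 161.3 - 296.8 = -135.5
Services balance = -26.5
Trade balance (goods + services) = -135.5 + (-26.5) = -162.0
Net primary income = 10.2
Net secondary income = 19.6
Current account = -162.0 + 10.2 + 19.6 = -132.2

-132.2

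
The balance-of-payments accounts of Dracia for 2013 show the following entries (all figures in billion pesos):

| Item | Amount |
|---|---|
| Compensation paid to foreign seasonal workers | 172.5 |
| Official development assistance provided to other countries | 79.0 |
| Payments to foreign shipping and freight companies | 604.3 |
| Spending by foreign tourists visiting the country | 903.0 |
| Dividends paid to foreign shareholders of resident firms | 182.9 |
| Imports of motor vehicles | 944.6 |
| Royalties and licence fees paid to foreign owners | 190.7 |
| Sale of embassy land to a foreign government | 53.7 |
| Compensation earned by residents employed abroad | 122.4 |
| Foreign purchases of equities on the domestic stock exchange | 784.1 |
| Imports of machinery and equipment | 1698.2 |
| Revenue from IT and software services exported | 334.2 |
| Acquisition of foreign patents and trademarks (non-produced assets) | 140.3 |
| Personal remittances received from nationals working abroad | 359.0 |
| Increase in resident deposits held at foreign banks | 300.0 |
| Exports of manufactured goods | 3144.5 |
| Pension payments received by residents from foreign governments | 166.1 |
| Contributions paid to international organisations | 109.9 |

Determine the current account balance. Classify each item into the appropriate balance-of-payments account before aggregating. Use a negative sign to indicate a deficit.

1047.1

Goods: -1698.2 + 3144.5 - 944.6 = 501.7
Services: 903.0 - 604.3 + 334.2 - 190.7 = 442.2
Primary income: -182.9 + 122.4 - 172.5 = -233.0
Secondary income: 359.0 + 166.1 - 79.0 - 109.9 = 336.2
Current account = 501.7 + 442.2 + (-233.0) + 336.2 = 1047.1
(Excluded from the current account — capital account: sale of embassy land to a foreign government 53.7, acquisition of foreign patents and trademarks (non-produced assets) 140.3; financial account: foreign purchases of equities on the domestic stock exchange 784.1, increase in resident deposits held at foreign banks 300.0.)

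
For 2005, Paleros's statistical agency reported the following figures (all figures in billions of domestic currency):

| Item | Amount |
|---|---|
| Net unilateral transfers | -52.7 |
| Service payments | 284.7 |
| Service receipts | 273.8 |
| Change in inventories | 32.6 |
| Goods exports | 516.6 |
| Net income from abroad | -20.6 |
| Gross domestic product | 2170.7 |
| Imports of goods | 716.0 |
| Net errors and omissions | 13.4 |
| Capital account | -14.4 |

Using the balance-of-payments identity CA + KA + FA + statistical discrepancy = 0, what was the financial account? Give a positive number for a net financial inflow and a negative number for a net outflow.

284.6

Goods balance = 516.6 - 716.0 = -199.4
Services balance = 273.8 - 284.7 = -10.9
Trade balance (goods + services) = -199.4 + (-10.9) = -210.3
Net primary income = -20.6
Net secondary income = -52.7
Current account = -210.3 + (-20.6) + (-52.7) = -283.6
Financial account = -(-283.6 + (-14.4) + 13.4) = 284.6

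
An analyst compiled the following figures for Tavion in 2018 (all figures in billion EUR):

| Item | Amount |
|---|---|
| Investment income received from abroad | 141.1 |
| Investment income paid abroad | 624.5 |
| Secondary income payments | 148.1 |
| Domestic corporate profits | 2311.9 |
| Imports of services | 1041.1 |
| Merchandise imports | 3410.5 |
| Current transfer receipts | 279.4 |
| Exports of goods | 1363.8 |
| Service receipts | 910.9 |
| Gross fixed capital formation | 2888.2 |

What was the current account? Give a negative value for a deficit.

-2529.0

Goods balance = 1363.8 - 3410.5 = -2046.7
Services balance = 910.9 - 1041.1 = -130.2
Trade balance (goods + services) = -2046.7 + (-130.2) = -2176.9
Net primary income = 141.1 - 624.5 = -483.4
Net secondary income = 279.4 - 148.1 = 131.3
Current account = -2176.9 + (-483.4) + 131.3 = -2529.0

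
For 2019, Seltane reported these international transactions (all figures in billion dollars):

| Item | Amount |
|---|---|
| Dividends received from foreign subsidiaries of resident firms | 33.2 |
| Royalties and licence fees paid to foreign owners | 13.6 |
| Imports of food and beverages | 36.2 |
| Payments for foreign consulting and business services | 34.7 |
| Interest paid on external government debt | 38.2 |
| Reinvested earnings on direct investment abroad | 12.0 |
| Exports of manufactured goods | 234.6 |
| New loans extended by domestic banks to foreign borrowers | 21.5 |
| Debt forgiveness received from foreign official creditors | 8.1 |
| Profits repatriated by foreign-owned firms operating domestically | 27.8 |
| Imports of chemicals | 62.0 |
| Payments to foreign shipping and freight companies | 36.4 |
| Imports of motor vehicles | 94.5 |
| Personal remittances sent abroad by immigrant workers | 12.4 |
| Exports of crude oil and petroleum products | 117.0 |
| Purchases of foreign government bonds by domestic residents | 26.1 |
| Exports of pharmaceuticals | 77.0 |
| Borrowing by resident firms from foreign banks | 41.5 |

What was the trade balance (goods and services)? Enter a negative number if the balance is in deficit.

Goods: 117.0 - 94.5 + 234.6 - 62.0 + 77.0 - 36.2 = 235.9
Services: -13.6 - 34.7 - 36.4 = -84.7
Trade balance = 235.9 + (-84.7) = 151.2
(Excluded from the trade balance — primary income: dividends received from foreign subsidiaries of resident firms 33.2, interest paid on external government debt 38.2, reinvested earnings on direct investment abroad 12.0, profits repatriated by foreign-owned firms operating domestically 27.8; financial account: new loans extended by domestic banks to foreign borrowers 21.5, purchases of foreign government bonds by domestic residents 26.1, borrowing by resident firms from foreign banks 41.5; capital account: debt forgiveness received from foreign official creditors 8.1; secondary income: personal remittances sent abroad by immigrant workers 12.4.)

151.2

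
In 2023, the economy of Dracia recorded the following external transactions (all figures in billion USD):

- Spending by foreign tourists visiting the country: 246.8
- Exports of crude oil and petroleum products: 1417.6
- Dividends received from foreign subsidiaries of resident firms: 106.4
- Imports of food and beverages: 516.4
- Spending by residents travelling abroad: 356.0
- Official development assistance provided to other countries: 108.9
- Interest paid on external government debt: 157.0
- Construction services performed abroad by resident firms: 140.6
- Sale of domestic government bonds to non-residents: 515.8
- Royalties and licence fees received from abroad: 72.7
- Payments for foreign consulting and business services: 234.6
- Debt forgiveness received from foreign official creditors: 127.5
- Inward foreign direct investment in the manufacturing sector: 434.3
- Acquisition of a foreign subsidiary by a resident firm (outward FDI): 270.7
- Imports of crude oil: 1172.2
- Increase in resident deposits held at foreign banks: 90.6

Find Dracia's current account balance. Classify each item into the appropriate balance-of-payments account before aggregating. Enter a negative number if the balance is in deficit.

-561.0

Goods: -516.4 + 1417.6 - 1172.2 = -271.0
Services: 140.6 + 72.7 - 356.0 + 246.8 - 234.6 = -130.5
Primary income: 106.4 - 157.0 = -50.6
Secondary income: -108.9
Current account = (-271.0) + (-130.5) + (-50.6) + (-108.9) = -561.0
(Excluded from the current account — financial account: sale of domestic government bonds to non-residents 515.8, inward foreign direct investment in the manufacturing sector 434.3, acquisition of a foreign subsidiary by a resident firm (outward FDI) 270.7, increase in resident deposits held at foreign banks 90.6; capital account: debt forgiveness received from foreign official creditors 127.5.)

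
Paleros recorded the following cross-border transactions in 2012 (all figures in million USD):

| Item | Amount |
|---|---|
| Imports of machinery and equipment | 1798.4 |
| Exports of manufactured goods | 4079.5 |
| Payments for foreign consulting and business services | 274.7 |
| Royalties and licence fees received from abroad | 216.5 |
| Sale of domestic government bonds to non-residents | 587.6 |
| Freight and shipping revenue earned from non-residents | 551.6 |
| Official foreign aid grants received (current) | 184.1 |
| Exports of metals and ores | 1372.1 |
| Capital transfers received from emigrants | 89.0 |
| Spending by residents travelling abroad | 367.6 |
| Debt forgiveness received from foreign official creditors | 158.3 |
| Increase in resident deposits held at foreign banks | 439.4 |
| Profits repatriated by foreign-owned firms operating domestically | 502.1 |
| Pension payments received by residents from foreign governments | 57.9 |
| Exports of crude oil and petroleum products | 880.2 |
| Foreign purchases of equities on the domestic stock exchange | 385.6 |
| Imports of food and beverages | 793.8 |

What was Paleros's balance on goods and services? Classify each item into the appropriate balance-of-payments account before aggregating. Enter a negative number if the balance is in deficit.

3865.4

Goods: -793.8 + 1372.1 + 4079.5 - 1798.4 + 880.2 = 3739.6
Services: -367.6 - 274.7 + 216.5 + 551.6 = 125.8
Trade balance = 3739.6 + 125.8 = 3865.4
(Excluded from the trade balance — financial account: sale of domestic government bonds to non-residents 587.6, increase in resident deposits held at foreign banks 439.4, foreign purchases of equities on the domestic stock exchange 385.6; secondary income: official foreign aid grants received (current) 184.1, pension payments received by residents from foreign governments 57.9; capital account: capital transfers received from emigrants 89.0, debt forgiveness received from foreign official creditors 158.3; primary income: profits repatriated by foreign-owned firms operating domestically 502.1.)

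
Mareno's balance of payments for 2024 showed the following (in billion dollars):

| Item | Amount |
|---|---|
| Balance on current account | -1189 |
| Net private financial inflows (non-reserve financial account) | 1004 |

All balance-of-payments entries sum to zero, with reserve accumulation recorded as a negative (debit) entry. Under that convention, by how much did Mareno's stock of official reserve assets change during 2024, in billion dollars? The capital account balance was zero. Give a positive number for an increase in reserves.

Official reserve transactions balance = -((-1189) + 1004) = 185
An accumulation of reserves is recorded as a debit (negative entry), so the change in the stock of reserves is the negative of that balance.
Change in official reserves = -(185) = -185

-185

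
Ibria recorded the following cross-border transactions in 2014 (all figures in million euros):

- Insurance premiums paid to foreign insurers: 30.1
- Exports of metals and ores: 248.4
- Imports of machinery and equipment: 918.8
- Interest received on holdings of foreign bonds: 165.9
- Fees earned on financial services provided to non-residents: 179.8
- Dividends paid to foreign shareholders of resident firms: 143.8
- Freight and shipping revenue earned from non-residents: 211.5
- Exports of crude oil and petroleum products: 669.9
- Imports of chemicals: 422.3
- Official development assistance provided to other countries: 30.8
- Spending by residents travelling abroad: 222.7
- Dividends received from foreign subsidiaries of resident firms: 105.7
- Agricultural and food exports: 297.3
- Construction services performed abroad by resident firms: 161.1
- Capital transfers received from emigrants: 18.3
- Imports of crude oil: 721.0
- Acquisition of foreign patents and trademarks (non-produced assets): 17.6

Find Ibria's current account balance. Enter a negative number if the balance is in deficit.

Goods: 297.3 + 248.4 - 918.8 - 422.3 - 721.0 + 669.9 = -846.5
Services: 161.1 + 211.5 - 30.1 - 222.7 + 179.8 = 299.6
Primary income: 105.7 - 143.8 + 165.9 = 127.8
Secondary income: -30.8
Current account = (-846.5) + 299.6 + 127.8 + (-30.8) = -449.9
(Excluded from the current account — capital account: capital transfers received from emigrants 18.3, acquisition of foreign patents and trademarks (non-produced assets) 17.6.)

-449.9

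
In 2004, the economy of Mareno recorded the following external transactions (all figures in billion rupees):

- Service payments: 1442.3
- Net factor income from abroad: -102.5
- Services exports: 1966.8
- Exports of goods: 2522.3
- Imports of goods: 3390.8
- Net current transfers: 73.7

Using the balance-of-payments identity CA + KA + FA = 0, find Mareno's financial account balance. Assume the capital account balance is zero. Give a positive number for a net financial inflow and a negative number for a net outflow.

Goods balance = 2522.3 - 3390.8 = -868.5
Services balance = 1966.8 - 1442.3 = 524.5
Trade balance (goods + services) = -868.5 + 524.5 = -344.0
Net primary income = -102.5
Net secondary income = 73.7
Current account = -344.0 + (-102.5) + 73.7 = -372.8
Financial account = -(-372.8) = 372.8

372.8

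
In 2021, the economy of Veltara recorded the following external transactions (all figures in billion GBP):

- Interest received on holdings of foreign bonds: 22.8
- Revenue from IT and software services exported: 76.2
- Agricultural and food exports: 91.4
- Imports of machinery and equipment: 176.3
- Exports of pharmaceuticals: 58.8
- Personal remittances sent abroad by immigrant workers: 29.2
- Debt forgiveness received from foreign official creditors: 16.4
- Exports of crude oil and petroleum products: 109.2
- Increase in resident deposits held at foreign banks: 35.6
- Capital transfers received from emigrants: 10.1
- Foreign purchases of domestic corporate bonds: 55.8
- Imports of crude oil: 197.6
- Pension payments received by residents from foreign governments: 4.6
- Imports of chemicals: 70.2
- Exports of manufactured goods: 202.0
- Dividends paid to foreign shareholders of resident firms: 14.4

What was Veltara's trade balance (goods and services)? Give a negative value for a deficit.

93.5

Goods: 109.2 - 70.2 - 176.3 - 197.6 + 91.4 + 58.8 + 202.0 = 17.3
Services: 76.2
Trade balance = 17.3 + 76.2 = 93.5
(Excluded from the trade balance — primary income: interest received on holdings of foreign bonds 22.8, dividends paid to foreign shareholders of resident firms 14.4; secondary income: personal remittances sent abroad by immigrant workers 29.2, pension payments received by residents from foreign governments 4.6; capital account: debt forgiveness received from foreign official creditors 16.4, capital transfers received from emigrants 10.1; financial account: increase in resident deposits held at foreign banks 35.6, foreign purchases of domestic corporate bonds 55.8.)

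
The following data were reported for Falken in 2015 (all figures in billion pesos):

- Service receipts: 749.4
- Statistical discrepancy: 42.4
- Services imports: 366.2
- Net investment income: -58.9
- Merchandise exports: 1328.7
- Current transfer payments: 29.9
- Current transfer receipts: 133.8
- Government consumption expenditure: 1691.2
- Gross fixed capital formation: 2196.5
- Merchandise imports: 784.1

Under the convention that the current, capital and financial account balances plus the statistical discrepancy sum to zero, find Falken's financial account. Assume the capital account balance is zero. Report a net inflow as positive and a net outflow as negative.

-1015.2

Goods balance = 1328.7 - 784.1 = 544.6
Services balance = 749.4 - 366.2 = 383.2
Trade balance (goods + services) = 544.6 + 383.2 = 927.8
Net primary income = -58.9
Net secondary income = 133.8 - 29.9 = 103.9
Current account = 927.8 + (-58.9) + 103.9 = 972.8
Financial account = -(972.8 + 42.4) = -1015.2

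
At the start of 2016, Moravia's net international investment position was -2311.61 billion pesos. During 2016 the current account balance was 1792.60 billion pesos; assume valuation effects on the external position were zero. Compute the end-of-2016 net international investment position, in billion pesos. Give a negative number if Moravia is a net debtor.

-519.01

With no valuation effects, change in NIIP = current account = 1792.60
End-of-year NIIP = -2311.61 + 1792.60 = -519.01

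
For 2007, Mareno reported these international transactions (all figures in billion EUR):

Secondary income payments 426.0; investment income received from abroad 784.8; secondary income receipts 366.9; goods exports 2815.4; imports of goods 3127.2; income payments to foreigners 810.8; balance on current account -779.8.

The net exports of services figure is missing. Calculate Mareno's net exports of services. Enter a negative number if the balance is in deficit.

-382.9

Current account = goods balance + services balance + net primary income + net secondary income
Sum of the known components = -396.9
Net exports of services = CA - (known components) = -779.8 - (-396.9) = -382.9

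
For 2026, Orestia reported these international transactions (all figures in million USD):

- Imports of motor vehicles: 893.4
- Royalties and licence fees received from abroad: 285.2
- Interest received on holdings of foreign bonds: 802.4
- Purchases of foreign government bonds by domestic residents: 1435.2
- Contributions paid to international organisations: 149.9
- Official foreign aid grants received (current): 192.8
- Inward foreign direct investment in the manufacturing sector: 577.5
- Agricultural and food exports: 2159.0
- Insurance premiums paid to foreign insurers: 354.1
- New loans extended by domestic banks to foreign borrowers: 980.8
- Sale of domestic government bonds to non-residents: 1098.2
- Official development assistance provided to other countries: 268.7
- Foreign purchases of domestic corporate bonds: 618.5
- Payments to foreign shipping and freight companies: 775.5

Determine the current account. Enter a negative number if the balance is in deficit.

Goods: -893.4 + 2159.0 = 1265.6
Services: 285.2 - 354.1 - 775.5 = -844.4
Primary income: 802.4
Secondary income: 192.8 - 149.9 - 268.7 = -225.8
Current account = 1265.6 + (-844.4) + 802.4 + (-225.8) = 997.8
(Excluded from the current account — financial account: purchases of foreign government bonds by domestic residents 1435.2, inward foreign direct investment in the manufacturing sector 577.5, new loans extended by domestic banks to foreign borrowers 980.8, sale of domestic government bonds to non-residents 1098.2, foreign purchases of domestic corporate bonds 618.5.)

997.8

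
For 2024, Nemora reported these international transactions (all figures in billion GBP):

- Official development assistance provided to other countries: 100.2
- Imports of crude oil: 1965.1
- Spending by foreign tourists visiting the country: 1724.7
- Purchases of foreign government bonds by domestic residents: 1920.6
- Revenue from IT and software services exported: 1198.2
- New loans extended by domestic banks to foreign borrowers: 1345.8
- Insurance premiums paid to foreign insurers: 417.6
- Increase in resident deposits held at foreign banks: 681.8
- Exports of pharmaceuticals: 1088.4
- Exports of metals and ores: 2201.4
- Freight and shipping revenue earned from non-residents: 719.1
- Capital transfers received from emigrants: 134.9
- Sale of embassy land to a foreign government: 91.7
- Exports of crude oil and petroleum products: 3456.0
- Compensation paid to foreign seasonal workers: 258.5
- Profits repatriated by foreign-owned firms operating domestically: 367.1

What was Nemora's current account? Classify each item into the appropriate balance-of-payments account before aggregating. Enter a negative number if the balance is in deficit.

7279.3

Goods: 2201.4 + 3456.0 + 1088.4 - 1965.1 = 4780.7
Services: 1724.7 + 719.1 - 417.6 + 1198.2 = 3224.4
Primary income: -258.5 - 367.1 = -625.6
Secondary income: -100.2
Current account = 4780.7 + 3224.4 + (-625.6) + (-100.2) = 7279.3
(Excluded from the current account — financial account: purchases of foreign government bonds by domestic residents 1920.6, new loans extended by domestic banks to foreign borrowers 1345.8, increase in resident deposits held at foreign banks 681.8; capital account: capital transfers received from emigrants 134.9, sale of embassy land to a foreign government 91.7.)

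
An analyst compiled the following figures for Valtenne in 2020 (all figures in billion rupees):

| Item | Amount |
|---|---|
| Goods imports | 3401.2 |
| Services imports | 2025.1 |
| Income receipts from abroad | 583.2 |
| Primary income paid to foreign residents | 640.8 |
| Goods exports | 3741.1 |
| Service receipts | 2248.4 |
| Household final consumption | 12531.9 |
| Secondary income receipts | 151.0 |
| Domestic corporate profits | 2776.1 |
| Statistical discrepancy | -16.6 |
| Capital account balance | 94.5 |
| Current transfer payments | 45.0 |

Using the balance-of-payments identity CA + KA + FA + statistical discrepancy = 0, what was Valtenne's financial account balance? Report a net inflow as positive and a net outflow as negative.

Goods balance = 3741.1 - 3401.2 = 339.9
Services balance = 2248.4 - 2025.1 = 223.3
Trade balance (goods + services) = 339.9 + 223.3 = 563.2
Net primary income = 583.2 - 640.8 = -57.6
Net secondary income = 151.0 - 45.0 = 106.0
Current account = 563.2 + (-57.6) + 106.0 = 611.6
Financial account = -(611.6 + 94.5 + (-16.6)) = -689.5

-689.5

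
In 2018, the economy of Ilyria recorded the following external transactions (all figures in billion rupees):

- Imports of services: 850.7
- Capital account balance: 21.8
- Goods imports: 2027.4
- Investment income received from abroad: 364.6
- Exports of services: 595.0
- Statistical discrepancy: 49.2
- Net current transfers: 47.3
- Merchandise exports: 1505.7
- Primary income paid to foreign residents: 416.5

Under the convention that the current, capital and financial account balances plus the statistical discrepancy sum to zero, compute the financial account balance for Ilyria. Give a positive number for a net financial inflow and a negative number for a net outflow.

Goods balance = 1505.7 - 2027.4 = -521.7
Services balance = 595.0 - 850.7 = -255.7
Trade balance (goods + services) = -521.7 + (-255.7) = -777.4
Net primary income = 364.6 - 416.5 = -51.9
Net secondary income = 47.3
Current account = -777.4 + (-51.9) + 47.3 = -782.0
Financial account = -(-782.0 + 21.8 + 49.2) = 711.0

711.0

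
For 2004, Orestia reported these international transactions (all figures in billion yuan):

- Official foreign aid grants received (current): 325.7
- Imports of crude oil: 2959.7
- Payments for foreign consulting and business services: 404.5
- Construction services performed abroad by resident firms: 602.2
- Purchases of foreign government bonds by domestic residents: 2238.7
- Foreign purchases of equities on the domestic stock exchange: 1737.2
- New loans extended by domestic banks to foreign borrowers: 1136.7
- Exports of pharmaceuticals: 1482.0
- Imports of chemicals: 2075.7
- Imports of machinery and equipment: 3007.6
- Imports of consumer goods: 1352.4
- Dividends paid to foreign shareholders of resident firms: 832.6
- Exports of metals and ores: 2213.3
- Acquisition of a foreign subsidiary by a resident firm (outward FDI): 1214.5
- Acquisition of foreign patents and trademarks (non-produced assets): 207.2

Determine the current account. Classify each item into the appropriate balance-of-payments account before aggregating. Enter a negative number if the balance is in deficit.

-6009.3

Goods: -1352.4 + 2213.3 - 2075.7 - 3007.6 - 2959.7 + 1482.0 = -5700.1
Services: -404.5 + 602.2 = 197.7
Primary income: -832.6
Secondary income: 325.7
Current account = (-5700.1) + 197.7 + (-832.6) + 325.7 = -6009.3
(Excluded from the current account — financial account: purchases of foreign government bonds by domestic residents 2238.7, foreign purchases of equities on the domestic stock exchange 1737.2, new loans extended by domestic banks to foreign borrowers 1136.7, acquisition of a foreign subsidiary by a resident firm (outward FDI) 1214.5; capital account: acquisition of foreign patents and trademarks (non-produced assets) 207.2.)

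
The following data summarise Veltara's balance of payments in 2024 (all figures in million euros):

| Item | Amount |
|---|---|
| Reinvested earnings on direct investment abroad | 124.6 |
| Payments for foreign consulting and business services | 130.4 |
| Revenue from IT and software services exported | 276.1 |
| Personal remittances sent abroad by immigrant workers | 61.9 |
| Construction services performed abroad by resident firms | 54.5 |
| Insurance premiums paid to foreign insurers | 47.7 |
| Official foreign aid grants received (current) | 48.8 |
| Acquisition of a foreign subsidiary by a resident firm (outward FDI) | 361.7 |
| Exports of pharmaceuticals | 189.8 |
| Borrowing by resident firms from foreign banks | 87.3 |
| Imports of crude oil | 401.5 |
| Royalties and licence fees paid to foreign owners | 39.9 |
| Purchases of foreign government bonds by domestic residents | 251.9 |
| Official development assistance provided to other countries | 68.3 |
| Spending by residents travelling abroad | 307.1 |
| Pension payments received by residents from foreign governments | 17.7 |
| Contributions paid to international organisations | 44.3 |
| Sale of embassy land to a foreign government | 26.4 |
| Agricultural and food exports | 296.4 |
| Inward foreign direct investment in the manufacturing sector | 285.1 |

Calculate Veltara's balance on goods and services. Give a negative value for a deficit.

Goods: -401.5 + 296.4 + 189.8 = 84.7
Services: -307.1 + 276.1 - 130.4 + 54.5 - 39.9 - 47.7 = -194.5
Trade balance = 84.7 + (-194.5) = -109.8
(Excluded from the trade balance — primary income: reinvested earnings on direct investment abroad 124.6; secondary income: personal remittances sent abroad by immigrant workers 61.9, official foreign aid grants received (current) 48.8, official development assistance provided to other countries 68.3, pension payments received by residents from foreign governments 17.7, contributions paid to international organisations 44.3; financial account: acquisition of a foreign subsidiary by a resident firm (outward FDI) 361.7, borrowing by resident firms from foreign banks 87.3, purchases of foreign government bonds by domestic residents 251.9, inward foreign direct investment in the manufacturing sector 285.1; capital account: sale of embassy land to a foreign government 26.4.)

-109.8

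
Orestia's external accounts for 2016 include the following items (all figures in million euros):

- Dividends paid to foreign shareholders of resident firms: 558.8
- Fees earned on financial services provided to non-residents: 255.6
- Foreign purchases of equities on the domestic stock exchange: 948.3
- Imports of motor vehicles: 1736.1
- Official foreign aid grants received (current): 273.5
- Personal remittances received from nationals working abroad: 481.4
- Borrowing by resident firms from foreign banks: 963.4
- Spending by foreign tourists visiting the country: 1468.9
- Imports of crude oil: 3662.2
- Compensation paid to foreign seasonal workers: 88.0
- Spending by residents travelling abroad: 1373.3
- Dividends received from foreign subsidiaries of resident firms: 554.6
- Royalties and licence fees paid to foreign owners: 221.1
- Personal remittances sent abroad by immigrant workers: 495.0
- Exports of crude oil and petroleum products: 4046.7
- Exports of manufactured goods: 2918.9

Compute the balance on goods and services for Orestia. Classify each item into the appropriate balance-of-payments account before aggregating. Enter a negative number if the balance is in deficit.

Goods: 4046.7 + 2918.9 - 3662.2 - 1736.1 = 1567.3
Services: 255.6 - 221.1 + 1468.9 - 1373.3 = 130.1
Trade balance = 1567.3 + 130.1 = 1697.4
(Excluded from the trade balance — primary income: dividends paid to foreign shareholders of resident firms 558.8, compensation paid to foreign seasonal workers 88.0, dividends received from foreign subsidiaries of resident firms 554.6; financial account: foreign purchases of equities on the domestic stock exchange 948.3, borrowing by resident firms from foreign banks 963.4; secondary income: official foreign aid grants received (current) 273.5, personal remittances received from nationals working abroad 481.4, personal remittances sent abroad by immigrant workers 495.0.)

1697.4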